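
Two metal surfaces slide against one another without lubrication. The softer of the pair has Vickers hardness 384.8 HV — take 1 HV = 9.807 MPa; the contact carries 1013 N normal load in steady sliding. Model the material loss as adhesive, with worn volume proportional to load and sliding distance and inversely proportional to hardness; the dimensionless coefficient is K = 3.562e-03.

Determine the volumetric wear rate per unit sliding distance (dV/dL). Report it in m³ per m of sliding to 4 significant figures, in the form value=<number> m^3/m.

All arithmetic carries full precision; intermediate values appear rounded, and one final rounding to four significant figures.
Hardness H = 384.8 HV × 9.807 MPa/HV = 3774 MPa = 3.774e+09 Pa.
SI base units throughout: W = 1013 N, H = 3.774e+09 Pa, K = 3.562e-03.
The wear rate dV/dL = K·W/H (no L dependence): 3.562e-03 · 1013 / 3.774e+09 = 9.562e-10 m³/m.

value=9.562e-10 m^3/m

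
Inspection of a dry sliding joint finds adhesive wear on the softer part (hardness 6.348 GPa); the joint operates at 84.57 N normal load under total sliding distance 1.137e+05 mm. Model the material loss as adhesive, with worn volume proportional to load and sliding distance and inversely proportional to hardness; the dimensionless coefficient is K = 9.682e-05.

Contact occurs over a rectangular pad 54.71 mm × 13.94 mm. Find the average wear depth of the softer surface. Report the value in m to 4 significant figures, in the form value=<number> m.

value=1.923e-07 m

All arithmetic keeps full precision; intermediates are displayed rounded; one last rounding to four significant figures.
Convert: Total distance L = 1.137e+05 mm = 113.7 m.
Convert: Hardness H = 6.348 GPa = 6.348e+09 Pa.
Convert: Pad sides 54.71 mm × 13.94 mm = 0.05471 m × 0.01394 m. Contact area A = 0.05471 m × 0.01394 m = 7.627e-04 m².
In SI base units, W = 84.57 N, H = 6.348e+09 Pa, K = 9.682e-05.
The Archard volume V = K·W·L/H = 9.682e-05 · 84.57 · 113.7 / 6.348e+09 = 1.467e-10 m³.
Mean wear depth h = V/A = 1.467e-10 / 7.627e-04 = 1.923e-07 m.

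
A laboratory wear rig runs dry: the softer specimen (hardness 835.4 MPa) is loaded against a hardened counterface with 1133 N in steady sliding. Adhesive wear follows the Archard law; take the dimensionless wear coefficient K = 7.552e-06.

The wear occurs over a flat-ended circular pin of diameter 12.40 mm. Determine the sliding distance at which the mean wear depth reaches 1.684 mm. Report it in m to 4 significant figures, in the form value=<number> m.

Intermediates are printed rounded, and the algebra carries exact precision, and rounded just once to 4 significant digits.
Convert: Hardness H = 835.4 MPa = 8.354e+08 Pa.
Convert: Pin diameter d = 12.40 mm = 0.01240 m. Contact area A = π·d²/4 = π·(0.01240 m)²/4 = 1.208e-04 m².
Convert: Depth limit h_lim = 1.684 mm = 0.001684 m.
Collected in SI base units: W = 1133 N, H = 8.354e+08 Pa, K = 7.552e-06.
Permissible volume V_lim = h_lim·A = 0.001684 · 1.208e-04 = 2.034e-07 m³.
Inverting, life L = V_lim·H/(K·W) = 2.034e-07 · 8.354e+08 / (7.552e-06 · 1133) = 1.986e+04 m.

value=1.986e+04 m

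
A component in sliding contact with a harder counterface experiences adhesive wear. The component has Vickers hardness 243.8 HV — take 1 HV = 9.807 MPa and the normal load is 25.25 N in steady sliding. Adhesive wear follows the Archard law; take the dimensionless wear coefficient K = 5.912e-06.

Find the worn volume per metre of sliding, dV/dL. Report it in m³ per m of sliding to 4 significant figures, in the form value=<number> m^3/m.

value=6.243e-14 m^3/m

Intermediates are printed rounded. The algebra keeps full float precision — a single final rounding: four significant digits.
Hardness H = 243.8 HV × 9.807 MPa/HV = 2391 MPa = 2.391e+09 Pa.
Working in SI base units: W = 25.25 N, H = 2.391e+09 Pa, K = 5.912e-06.
Rate of wear dV/dL = K·W/H — distance-free: 5.912e-06 · 25.25 / 2.391e+09 = 6.243e-14 m³/m.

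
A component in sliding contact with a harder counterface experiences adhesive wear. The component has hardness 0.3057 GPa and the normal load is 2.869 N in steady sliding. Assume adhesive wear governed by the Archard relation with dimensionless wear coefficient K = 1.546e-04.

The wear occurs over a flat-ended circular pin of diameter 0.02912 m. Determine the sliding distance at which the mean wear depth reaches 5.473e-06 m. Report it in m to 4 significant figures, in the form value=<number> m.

Intermediate values are printed rounded. Every step keeps exact precision. Rounded just once: 4 significant digits.
Convert: Hardness H = 0.3057 GPa = 3.057e+08 Pa.
Convert: Contact area A = π·d²/4 = π·(0.02912 m)²/4 = 6.660e-04 m².
In SI base units, W = 2.869 N, H = 3.057e+08 Pa, K = 1.546e-04.
At the depth limit, V_lim = h_lim·A = 5.473e-06 · 6.660e-04 = 3.645e-09 m³.
Life L = V_lim·H/(K·W) = 3.645e-09 · 3.057e+08 / (1.546e-04 · 2.869) = 2512 m.

value=2512 m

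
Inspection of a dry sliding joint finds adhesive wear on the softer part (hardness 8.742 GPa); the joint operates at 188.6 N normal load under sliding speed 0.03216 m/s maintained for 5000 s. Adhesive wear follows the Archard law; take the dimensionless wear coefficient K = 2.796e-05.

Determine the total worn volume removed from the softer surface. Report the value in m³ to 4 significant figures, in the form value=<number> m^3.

value=9.700e-11 m^3

Intermediate values appear rounded. Each operation carries full float precision, and a single final rounding, at 4 significant digits.
Path length L = v·t = 0.03216 m/s × 5000 s = 160.8 m.
Hardness H = 8.742 GPa = 8.742e+09 Pa.
SI base units throughout: W = 188.6 N, H = 8.742e+09 Pa, K = 2.796e-05.
By Archard's law, V = K·W·L/H = 2.796e-05 · 188.6 · 160.8 / 8.742e+09 = 9.700e-11 m³.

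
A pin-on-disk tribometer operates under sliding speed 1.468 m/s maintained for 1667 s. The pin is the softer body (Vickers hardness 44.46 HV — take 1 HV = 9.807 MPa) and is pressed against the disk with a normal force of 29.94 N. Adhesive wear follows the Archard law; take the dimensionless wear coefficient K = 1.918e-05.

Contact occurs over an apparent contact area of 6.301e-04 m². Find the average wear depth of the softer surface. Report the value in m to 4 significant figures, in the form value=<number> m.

Each operation holds full float precision — printed values are rounded — a single final rounding: four significant digits.
Convert: Path length L = v·t = 1.468 m/s × 1667 s = 2447 m.
Convert: Hardness H = 44.46 HV × 9.807 MPa/HV = 436.0 MPa = 4.360e+08 Pa.
Working in SI base units: W = 29.94 N, H = 4.360e+08 Pa, K = 1.918e-05.
Worn volume V = K·W·L/H = 1.918e-05 · 29.94 · 2447 / 4.360e+08 = 3.223e-09 m³.
Average depth h = V/A = 3.223e-09 / 6.301e-04 = 5.115e-06 m.

value=5.115e-06 m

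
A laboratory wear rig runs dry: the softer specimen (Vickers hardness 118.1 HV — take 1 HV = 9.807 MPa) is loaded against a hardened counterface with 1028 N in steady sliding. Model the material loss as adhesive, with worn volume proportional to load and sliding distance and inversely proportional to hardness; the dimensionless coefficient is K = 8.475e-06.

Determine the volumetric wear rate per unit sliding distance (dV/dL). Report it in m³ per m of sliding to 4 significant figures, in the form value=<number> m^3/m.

Every step holds exact precision; intermediate values are printed rounded, and one last rounding, at four significant figures.
Hardness H = 118.1 HV × 9.807 MPa/HV = 1158 MPa = 1.158e+09 Pa.
Restated in SI base units: W = 1028 N, H = 1.158e+09 Pa, K = 8.475e-06.
Wear rate dV/dL = K·W/H (independent of L): 8.475e-06 · 1028 / 1.158e+09 = 7.522e-12 m³/m.

value=7.522e-12 m^3/m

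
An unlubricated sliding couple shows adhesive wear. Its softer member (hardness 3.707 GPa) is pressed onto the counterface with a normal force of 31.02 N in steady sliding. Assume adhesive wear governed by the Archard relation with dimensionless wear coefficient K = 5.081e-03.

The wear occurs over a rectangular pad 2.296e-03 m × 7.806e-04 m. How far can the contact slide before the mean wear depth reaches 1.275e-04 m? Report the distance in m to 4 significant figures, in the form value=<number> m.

value=5.375 m

Intermediate values are displayed rounded — the computation carries full precision. Rounded just once to four significant figures.
Hardness H = 3.707 GPa = 3.707e+09 Pa.
Contact area A = 2.296e-03 m × 7.806e-04 m = 1.792e-06 m².
In SI base units: W = 31.02 N, H = 3.707e+09 Pa, K = 5.081e-03.
Allowed volume V_lim = h_lim·A = 1.275e-04 · 1.792e-06 = 2.285e-10 m³.
Inverting, life L = V_lim·H/(K·W) = 2.285e-10 · 3.707e+09 / (5.081e-03 · 31.02) = 5.375 m.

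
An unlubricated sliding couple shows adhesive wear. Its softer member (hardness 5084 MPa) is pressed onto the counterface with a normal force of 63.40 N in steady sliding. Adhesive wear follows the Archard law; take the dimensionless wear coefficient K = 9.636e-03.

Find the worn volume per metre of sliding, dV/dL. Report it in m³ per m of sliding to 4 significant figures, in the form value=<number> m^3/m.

All arithmetic maintains exact precision. Intermediates are displayed rounded — one last rounding, at 4 significant figures.
Convert: Hardness H = 5084 MPa = 5.084e+09 Pa.
As SI base values: W = 63.40 N, H = 5.084e+09 Pa, K = 9.636e-03.
Volumetric rate dV/dL = K·W/H, per unit distance: 9.636e-03 · 63.40 / 5.084e+09 = 1.202e-10 m³/m.

value=1.202e-10 m^3/m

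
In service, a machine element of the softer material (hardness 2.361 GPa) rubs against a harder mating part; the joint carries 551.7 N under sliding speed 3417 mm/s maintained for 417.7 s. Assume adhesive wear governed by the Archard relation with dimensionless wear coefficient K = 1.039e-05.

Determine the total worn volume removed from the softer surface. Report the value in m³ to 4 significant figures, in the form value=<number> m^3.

Printed values are rounded — every step keeps full float precision — a single final rounding to four significant digits.
Convert: Sliding speed v = 3417 mm/s = 3.417 m/s. Distance L = v·t = 3.417 m/s × 417.7 s = 1427 m.
Convert: Hardness H = 2.361 GPa = 2.361e+09 Pa.
Restated in SI base units: W = 551.7 N, H = 2.361e+09 Pa, K = 1.039e-05.
Archard volume V = K·W·L/H = 1.039e-05 · 551.7 · 1427 / 2.361e+09 = 3.465e-09 m³.

value=3.465e-09 m^3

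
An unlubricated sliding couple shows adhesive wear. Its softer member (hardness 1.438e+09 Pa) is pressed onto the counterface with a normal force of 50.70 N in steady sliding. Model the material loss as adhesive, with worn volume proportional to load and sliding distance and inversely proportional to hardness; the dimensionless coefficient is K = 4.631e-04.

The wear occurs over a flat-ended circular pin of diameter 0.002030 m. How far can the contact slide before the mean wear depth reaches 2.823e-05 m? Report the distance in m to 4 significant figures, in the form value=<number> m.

value=5.596 m

Shown intermediates are rounded. All arithmetic keeps exact precision. Rounded just once to four significant figures.
Convert: Contact area A = π·d²/4 = π·(0.002030 m)²/4 = 3.237e-06 m².
Restated in SI base units: W = 50.70 N, H = 1.438e+09 Pa, K = 4.631e-04.
Wearable volume V_lim = h_lim·A = 2.823e-05 · 3.237e-06 = 9.137e-11 m³.
Life L = V_lim·H/(K·W) = 9.137e-11 · 1.438e+09 / (4.631e-04 · 50.70) = 5.596 m.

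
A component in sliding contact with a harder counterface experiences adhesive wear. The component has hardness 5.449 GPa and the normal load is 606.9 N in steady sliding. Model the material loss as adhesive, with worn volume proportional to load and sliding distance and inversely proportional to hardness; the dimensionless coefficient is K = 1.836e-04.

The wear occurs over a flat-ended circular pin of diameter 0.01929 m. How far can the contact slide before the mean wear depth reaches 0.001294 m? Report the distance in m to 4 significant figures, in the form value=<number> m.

The computation holds full float precision. The intermediates are shown rounded, and one last rounding, at four significant digits.
Hardness H = 5.449 GPa = 5.449e+09 Pa.
Contact area A = π·d²/4 = π·(0.01929 m)²/4 = 2.922e-04 m².
In SI base units, W = 606.9 N, H = 5.449e+09 Pa, K = 1.836e-04.
Limit volume V_lim = h_lim·A = 0.001294 · 2.922e-04 = 3.782e-07 m³.
Life L = V_lim·H/(K·W) = 3.782e-07 · 5.449e+09 / (1.836e-04 · 606.9) = 1.849e+04 m.

value=1.849e+04 m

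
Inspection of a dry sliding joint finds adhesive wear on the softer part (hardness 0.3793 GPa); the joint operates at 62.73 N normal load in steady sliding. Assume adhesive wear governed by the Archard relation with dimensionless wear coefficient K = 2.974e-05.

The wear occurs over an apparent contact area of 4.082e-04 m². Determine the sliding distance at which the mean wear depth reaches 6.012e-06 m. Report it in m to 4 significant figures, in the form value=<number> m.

Intermediates are displayed rounded, and all arithmetic maintains full float precision. Rounded once at the end: 4 significant figures.
Hardness H = 0.3793 GPa = 3.793e+08 Pa.
Working in SI base units: W = 62.73 N, H = 3.793e+08 Pa, K = 2.974e-05.
Permissible volume V_lim = h_lim·A = 6.012e-06 · 4.082e-04 = 2.454e-09 m³.
Inverting, life L = V_lim·H/(K·W) = 2.454e-09 · 3.793e+08 / (2.974e-05 · 62.73) = 499.0 m.

value=499.0 m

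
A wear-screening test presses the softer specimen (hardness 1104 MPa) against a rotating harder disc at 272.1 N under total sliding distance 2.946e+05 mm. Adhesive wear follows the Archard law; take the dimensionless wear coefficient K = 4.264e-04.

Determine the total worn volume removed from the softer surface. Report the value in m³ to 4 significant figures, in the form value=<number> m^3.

value=3.096e-08 m^3

The algebra keeps exact precision. Intermediate values are shown rounded — rounded once at the end: four significant figures.
Convert: The distance L = 2.946e+05 mm = 294.6 m.
Convert: Hardness H = 1104 MPa = 1.104e+09 Pa.
In SI base units, W = 272.1 N, H = 1.104e+09 Pa, K = 4.264e-04.
Archard volume V = K·W·L/H = 4.264e-04 · 272.1 · 294.6 / 1.104e+09 = 3.096e-08 m³.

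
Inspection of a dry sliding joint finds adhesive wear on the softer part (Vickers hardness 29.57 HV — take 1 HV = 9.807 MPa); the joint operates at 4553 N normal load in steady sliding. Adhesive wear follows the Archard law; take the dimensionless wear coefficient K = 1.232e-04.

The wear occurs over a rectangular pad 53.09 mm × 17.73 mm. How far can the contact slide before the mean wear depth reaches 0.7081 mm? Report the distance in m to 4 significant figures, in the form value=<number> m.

Each operation holds exact precision — the intermediates are printed rounded — a lone final rounding: four significant figures.
Hardness H = 29.57 HV × 9.807 MPa/HV = 290.0 MPa = 2.900e+08 Pa.
Pad sides 53.09 mm × 17.73 mm = 0.05309 m × 0.01773 m. Contact area A = 0.05309 m × 0.01773 m = 9.413e-04 m².
Depth limit h_lim = 0.7081 mm = 7.081e-04 m.
In SI base units, W = 4553 N, H = 2.900e+08 Pa, K = 1.232e-04.
Wearable volume V_lim = h_lim·A = 7.081e-04 · 9.413e-04 = 6.665e-07 m³.
Thus life L = V_lim·H/(K·W) = 6.665e-07 · 2.900e+08 / (1.232e-04 · 4553) = 344.6 m.

value=344.6 m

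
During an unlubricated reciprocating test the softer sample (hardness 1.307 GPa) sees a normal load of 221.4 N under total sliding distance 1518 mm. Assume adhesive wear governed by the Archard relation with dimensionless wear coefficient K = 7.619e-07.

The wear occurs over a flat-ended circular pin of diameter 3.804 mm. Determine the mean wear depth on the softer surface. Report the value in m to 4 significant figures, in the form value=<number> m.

The computation keeps exact precision. Displayed values are rounded. Rounded once at the end: 4 significant digits.
Convert: The distance L = 1518 mm = 1.518 m.
Convert: Hardness H = 1.307 GPa = 1.307e+09 Pa.
Convert: Pin diameter d = 3.804 mm = 0.003804 m. Contact area A = π·d²/4 = π·(0.003804 m)²/4 = 1.137e-05 m².
Collected in SI base units: W = 221.4 N, H = 1.307e+09 Pa, K = 7.619e-07.
Wear volume V = K·W·L/H = 7.619e-07 · 221.4 · 1.518 / 1.307e+09 = 1.959e-13 m³.
Average depth h = V/A = 1.959e-13 / 1.137e-05 = 1.724e-08 m.

value=1.724e-08 m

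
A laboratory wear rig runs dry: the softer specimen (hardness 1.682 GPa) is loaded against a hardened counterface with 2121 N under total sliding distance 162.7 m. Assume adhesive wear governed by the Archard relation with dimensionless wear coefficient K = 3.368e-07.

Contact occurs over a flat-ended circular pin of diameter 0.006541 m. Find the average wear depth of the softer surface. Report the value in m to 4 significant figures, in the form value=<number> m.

Quoted intermediates are rounded. The algebra runs at exact precision; one final rounding: 4 significant digits.
Convert: Hardness H = 1.682 GPa = 1.682e+09 Pa.
Convert: Contact area A = π·d²/4 = π·(0.006541 m)²/4 = 3.360e-05 m².
In SI base units: W = 2121 N, H = 1.682e+09 Pa, K = 3.368e-07.
Worn volume V = K·W·L/H = 3.368e-07 · 2121 · 162.7 / 1.682e+09 = 6.910e-11 m³.
Mean wear depth h = V/A = 6.910e-11 / 3.360e-05 = 2.056e-06 m.

value=2.056e-06 m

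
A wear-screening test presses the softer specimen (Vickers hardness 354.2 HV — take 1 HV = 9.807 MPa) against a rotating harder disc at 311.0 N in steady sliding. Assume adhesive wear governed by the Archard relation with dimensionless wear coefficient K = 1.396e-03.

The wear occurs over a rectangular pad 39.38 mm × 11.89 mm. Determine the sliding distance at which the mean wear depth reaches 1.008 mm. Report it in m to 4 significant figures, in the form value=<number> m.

The intermediates appear rounded, and each operation maintains full float precision — a single final rounding: 4 significant digits.
Convert: Hardness H = 354.2 HV × 9.807 MPa/HV = 3474 MPa = 3.474e+09 Pa.
Convert: Pad sides 39.38 mm × 11.89 mm = 0.03938 m × 0.01189 m. Contact area A = 0.03938 m × 0.01189 m = 4.682e-04 m².
Convert: Depth limit h_lim = 1.008 mm = 0.001008 m.
Collected in SI base units: W = 311.0 N, H = 3.474e+09 Pa, K = 1.396e-03.
Wearable volume V_lim = h_lim·A = 0.001008 · 4.682e-04 = 4.720e-07 m³.
Sliding life L = V_lim·H/(K·W) = 4.720e-07 · 3.474e+09 / (1.396e-03 · 311.0) = 3776 m.

value=3776 m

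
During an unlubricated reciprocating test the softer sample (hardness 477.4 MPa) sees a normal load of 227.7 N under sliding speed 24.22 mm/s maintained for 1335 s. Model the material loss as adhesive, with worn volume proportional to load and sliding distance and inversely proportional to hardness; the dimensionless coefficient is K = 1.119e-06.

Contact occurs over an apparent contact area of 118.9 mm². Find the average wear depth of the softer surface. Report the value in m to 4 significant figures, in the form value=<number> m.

Quoted intermediates are rounded; all arithmetic runs at exact precision. Rounded once at the end: four significant digits.
Sliding speed v = 24.22 mm/s = 0.02422 m/s. Sliding distance L = v·t = 0.02422 m/s × 1335 s = 32.33 m.
Hardness H = 477.4 MPa = 4.774e+08 Pa.
Contact area A = 118.9 mm² = 1.189e-04 m².
Expressed in SI base units: W = 227.7 N, H = 4.774e+08 Pa, K = 1.119e-06.
Worn volume V = K·W·L/H = 1.119e-06 · 227.7 · 32.33 / 4.774e+08 = 1.726e-11 m³.
Depth of wear h = V/A = 1.726e-11 / 1.189e-04 = 1.451e-07 m.

value=1.451e-07 m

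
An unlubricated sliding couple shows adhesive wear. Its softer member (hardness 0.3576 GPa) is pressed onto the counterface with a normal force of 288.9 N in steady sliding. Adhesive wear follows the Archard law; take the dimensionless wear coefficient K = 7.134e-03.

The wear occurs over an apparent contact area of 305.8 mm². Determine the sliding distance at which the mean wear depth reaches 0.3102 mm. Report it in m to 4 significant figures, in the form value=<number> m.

The computation carries exact precision. Printed values are rounded, and rounded once at the end to 4 significant digits.
Convert: Hardness H = 0.3576 GPa = 3.576e+08 Pa.
Convert: Contact area A = 305.8 mm² = 3.058e-04 m².
Convert: Depth limit h_lim = 0.3102 mm = 3.102e-04 m.
SI base units throughout: W = 288.9 N, H = 3.576e+08 Pa, K = 7.134e-03.
Volume at the limit: V_lim = h_lim·A = 3.102e-04 · 3.058e-04 = 9.486e-08 m³.
Sliding life L = V_lim·H/(K·W) = 9.486e-08 · 3.576e+08 / (7.134e-03 · 288.9) = 16.46 m.

value=16.46 m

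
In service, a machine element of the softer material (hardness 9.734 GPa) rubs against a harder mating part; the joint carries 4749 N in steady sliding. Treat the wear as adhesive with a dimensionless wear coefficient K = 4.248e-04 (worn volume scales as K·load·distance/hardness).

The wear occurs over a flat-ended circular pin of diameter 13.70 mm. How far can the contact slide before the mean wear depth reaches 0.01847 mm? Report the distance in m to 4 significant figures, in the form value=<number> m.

The computation keeps exact precision — intermediates are shown rounded — one final rounding, at four significant figures.
Convert: Hardness H = 9.734 GPa = 9.734e+09 Pa.
Convert: Pin diameter d = 13.70 mm = 0.01370 m. Contact area A = π·d²/4 = π·(0.01370 m)²/4 = 1.474e-04 m².
Convert: Depth limit h_lim = 0.01847 mm = 1.847e-05 m.
In SI base units, W = 4749 N, H = 9.734e+09 Pa, K = 4.248e-04.
Volume at the limit: V_lim = h_lim·A = 1.847e-05 · 1.474e-04 = 2.723e-09 m³.
Thus life L = V_lim·H/(K·W) = 2.723e-09 · 9.734e+09 / (4.248e-04 · 4749) = 13.14 m.

value=13.14 m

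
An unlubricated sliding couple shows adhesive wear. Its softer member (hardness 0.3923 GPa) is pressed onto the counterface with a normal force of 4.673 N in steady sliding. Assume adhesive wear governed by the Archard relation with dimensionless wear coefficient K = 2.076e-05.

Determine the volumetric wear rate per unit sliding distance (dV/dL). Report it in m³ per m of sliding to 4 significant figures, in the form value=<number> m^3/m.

value=2.473e-13 m^3/m

The computation maintains exact precision; quoted intermediates are rounded; one last rounding to four significant figures.
Convert: Hardness H = 0.3923 GPa = 3.923e+08 Pa.
Working in SI base units: W = 4.673 N, H = 3.923e+08 Pa, K = 2.076e-05.
Wear rate dV/dL = K·W/H (independent of L): 2.076e-05 · 4.673 / 3.923e+08 = 2.473e-13 m³/m.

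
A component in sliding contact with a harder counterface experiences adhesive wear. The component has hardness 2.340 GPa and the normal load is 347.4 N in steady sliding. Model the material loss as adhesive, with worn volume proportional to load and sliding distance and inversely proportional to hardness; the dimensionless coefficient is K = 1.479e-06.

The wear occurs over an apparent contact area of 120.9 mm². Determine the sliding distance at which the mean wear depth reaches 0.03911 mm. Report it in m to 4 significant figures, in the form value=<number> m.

All arithmetic maintains full precision, and intermediates are printed rounded. Rounded once at the end, at four significant digits.
Convert: Hardness H = 2.340 GPa = 2.340e+09 Pa.
Convert: Contact area A = 120.9 mm² = 1.209e-04 m².
Convert: Depth limit h_lim = 0.03911 mm = 3.911e-05 m.
Collected in SI base units: W = 347.4 N, H = 2.340e+09 Pa, K = 1.479e-06.
At the depth limit, V_lim = h_lim·A = 3.911e-05 · 1.209e-04 = 4.728e-09 m³.
Inverting, life L = V_lim·H/(K·W) = 4.728e-09 · 2.340e+09 / (1.479e-06 · 347.4) = 2.153e+04 m.

value=2.153e+04 m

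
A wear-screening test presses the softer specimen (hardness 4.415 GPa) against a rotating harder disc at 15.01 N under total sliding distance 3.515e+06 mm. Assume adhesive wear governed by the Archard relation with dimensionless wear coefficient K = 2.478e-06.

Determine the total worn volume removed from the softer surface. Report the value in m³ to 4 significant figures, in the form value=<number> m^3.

The intermediates are printed rounded — the computation carries exact precision. Rounded just once: 4 significant figures.
Convert: Path length L = 3.515e+06 mm = 3515 m.
Convert: Hardness H = 4.415 GPa = 4.415e+09 Pa.
SI base units throughout: W = 15.01 N, H = 4.415e+09 Pa, K = 2.478e-06.
Archard relation: V = K·W·L/H = 2.478e-06 · 15.01 · 3515 / 4.415e+09 = 2.961e-11 m³.

value=2.961e-11 m^3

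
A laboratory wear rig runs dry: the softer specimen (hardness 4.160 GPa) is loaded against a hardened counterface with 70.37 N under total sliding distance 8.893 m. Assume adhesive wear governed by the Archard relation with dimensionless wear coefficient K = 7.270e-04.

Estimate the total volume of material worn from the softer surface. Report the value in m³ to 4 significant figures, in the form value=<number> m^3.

All arithmetic holds full precision, and intermediate values are displayed rounded, and one last rounding to four significant digits.
Hardness H = 4.160 GPa = 4.160e+09 Pa.
As SI base values: W = 70.37 N, H = 4.160e+09 Pa, K = 7.270e-04.
The Archard volume V = K·W·L/H = 7.270e-04 · 70.37 · 8.893 / 4.160e+09 = 1.094e-10 m³.

value=1.094e-10 m^3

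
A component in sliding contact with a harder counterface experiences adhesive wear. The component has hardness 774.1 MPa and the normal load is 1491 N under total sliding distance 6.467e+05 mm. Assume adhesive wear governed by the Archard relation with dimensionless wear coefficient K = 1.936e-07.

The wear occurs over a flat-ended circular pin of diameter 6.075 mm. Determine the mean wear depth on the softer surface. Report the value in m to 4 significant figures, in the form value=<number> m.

value=8.320e-06 m

Displayed values are rounded. The computation keeps exact precision. Rounded just once to 4 significant digits.
Distance L = 6.467e+05 mm = 646.7 m.
Hardness H = 774.1 MPa = 7.741e+08 Pa.
Pin diameter d = 6.075 mm = 0.006075 m. Contact area A = π·d²/4 = π·(0.006075 m)²/4 = 2.899e-05 m².
SI base units throughout: W = 1491 N, H = 7.741e+08 Pa, K = 1.936e-07.
By Archard's law, V = K·W·L/H = 1.936e-07 · 1491 · 646.7 / 7.741e+08 = 2.412e-10 m³.
Wear depth h = V/A = 2.412e-10 / 2.899e-05 = 8.320e-06 m.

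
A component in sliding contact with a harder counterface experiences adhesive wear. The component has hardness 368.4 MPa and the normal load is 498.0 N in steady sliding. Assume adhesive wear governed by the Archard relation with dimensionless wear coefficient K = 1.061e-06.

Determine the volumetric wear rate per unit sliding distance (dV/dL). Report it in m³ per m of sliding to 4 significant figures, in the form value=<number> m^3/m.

The computation carries full float precision — intermediates are displayed rounded. Rounded once at the end: 4 significant figures.
Hardness H = 368.4 MPa = 3.684e+08 Pa.
Restated in SI base units: W = 498.0 N, H = 3.684e+08 Pa, K = 1.061e-06.
Wear rate dV/dL = K·W/H (no L dependence): 1.061e-06 · 498.0 / 3.684e+08 = 1.434e-12 m³/m.

value=1.434e-12 m^3/m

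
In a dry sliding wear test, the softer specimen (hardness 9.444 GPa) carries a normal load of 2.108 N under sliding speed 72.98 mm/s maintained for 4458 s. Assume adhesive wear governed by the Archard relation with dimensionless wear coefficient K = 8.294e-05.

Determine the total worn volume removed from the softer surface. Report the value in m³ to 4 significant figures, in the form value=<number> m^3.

value=6.023e-12 m^3

Each operation carries full float precision, and intermediate values are displayed rounded; rounded just once to 4 significant figures.
Sliding speed v = 72.98 mm/s = 0.07298 m/s. Distance L = v·t = 0.07298 m/s × 4458 s = 325.3 m.
Hardness H = 9.444 GPa = 9.444e+09 Pa.
Expressed in SI base units: W = 2.108 N, H = 9.444e+09 Pa, K = 8.294e-05.
Archard volume V = K·W·L/H = 8.294e-05 · 2.108 · 325.3 / 9.444e+09 = 6.023e-12 m³.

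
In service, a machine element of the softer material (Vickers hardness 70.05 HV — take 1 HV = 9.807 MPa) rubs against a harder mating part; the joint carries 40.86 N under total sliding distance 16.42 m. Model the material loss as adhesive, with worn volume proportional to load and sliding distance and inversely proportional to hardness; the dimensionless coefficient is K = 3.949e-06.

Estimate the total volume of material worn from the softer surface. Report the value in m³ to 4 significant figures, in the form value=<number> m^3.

Each operation runs at exact precision, and the intermediates are displayed rounded; rounded once at the end: four significant figures.
Convert: Hardness H = 70.05 HV × 9.807 MPa/HV = 687.0 MPa = 6.870e+08 Pa.
In SI base units: W = 40.86 N, H = 6.870e+08 Pa, K = 3.949e-06.
By Archard's law, V = K·W·L/H = 3.949e-06 · 40.86 · 16.42 / 6.870e+08 = 3.857e-12 m³.

value=3.857e-12 m^3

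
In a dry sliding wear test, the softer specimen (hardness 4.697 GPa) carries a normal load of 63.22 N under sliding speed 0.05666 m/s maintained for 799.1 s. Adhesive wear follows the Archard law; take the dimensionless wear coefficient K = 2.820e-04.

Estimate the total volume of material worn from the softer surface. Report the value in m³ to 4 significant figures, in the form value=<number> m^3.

The intermediates appear rounded — all arithmetic runs at full precision; a lone final rounding, at four significant figures.
Convert: Distance L = v·t = 0.05666 m/s × 799.1 s = 45.28 m.
Convert: Hardness H = 4.697 GPa = 4.697e+09 Pa.
SI base units throughout: W = 63.22 N, H = 4.697e+09 Pa, K = 2.820e-04.
Archard relation: V = K·W·L/H = 2.820e-04 · 63.22 · 45.28 / 4.697e+09 = 1.719e-10 m³.

value=1.719e-10 m^3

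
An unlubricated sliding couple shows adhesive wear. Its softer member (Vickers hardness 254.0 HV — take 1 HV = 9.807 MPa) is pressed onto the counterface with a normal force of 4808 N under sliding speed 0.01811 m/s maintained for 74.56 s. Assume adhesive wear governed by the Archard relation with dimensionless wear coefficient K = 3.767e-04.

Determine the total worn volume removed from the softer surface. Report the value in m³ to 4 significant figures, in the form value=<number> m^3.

value=9.818e-10 m^3

Each operation holds full float precision — displayed values are rounded. Rounded once at the end, at 4 significant figures.
The distance L = v·t = 0.01811 m/s × 74.56 s = 1.350 m.
Hardness H = 254.0 HV × 9.807 MPa/HV = 2491 MPa = 2.491e+09 Pa.
In SI base units: W = 4808 N, H = 2.491e+09 Pa, K = 3.767e-04.
Apply Archard: V = K·W·L/H = 3.767e-04 · 4808 · 1.350 / 2.491e+09 = 9.818e-10 m³.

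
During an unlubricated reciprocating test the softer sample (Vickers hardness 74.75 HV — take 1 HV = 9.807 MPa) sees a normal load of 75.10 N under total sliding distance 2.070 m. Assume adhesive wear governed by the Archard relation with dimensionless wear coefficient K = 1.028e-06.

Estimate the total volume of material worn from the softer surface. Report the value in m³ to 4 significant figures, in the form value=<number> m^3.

The intermediates are displayed rounded. Each operation holds exact precision, and a lone final rounding: 4 significant digits.
Hardness H = 74.75 HV × 9.807 MPa/HV = 733.1 MPa = 7.331e+08 Pa.
Restated in SI base units: W = 75.10 N, H = 7.331e+08 Pa, K = 1.028e-06.
Worn volume V = K·W·L/H = 1.028e-06 · 75.10 · 2.070 / 7.331e+08 = 2.180e-13 m³.

value=2.180e-13 m^3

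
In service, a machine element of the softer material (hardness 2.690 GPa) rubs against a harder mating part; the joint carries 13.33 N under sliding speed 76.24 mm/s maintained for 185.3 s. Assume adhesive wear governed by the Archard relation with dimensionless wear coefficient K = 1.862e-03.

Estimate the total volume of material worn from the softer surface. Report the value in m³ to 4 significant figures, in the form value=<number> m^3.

Each operation carries exact precision, and intermediates are printed rounded; rounded just once: 4 significant digits.
Convert: Sliding speed v = 76.24 mm/s = 0.07624 m/s. The distance L = v·t = 0.07624 m/s × 185.3 s = 14.13 m.
Convert: Hardness H = 2.690 GPa = 2.690e+09 Pa.
In SI base units, W = 13.33 N, H = 2.690e+09 Pa, K = 1.862e-03.
Wear volume V = K·W·L/H = 1.862e-03 · 13.33 · 14.13 / 2.690e+09 = 1.304e-10 m³.

value=1.304e-10 m^3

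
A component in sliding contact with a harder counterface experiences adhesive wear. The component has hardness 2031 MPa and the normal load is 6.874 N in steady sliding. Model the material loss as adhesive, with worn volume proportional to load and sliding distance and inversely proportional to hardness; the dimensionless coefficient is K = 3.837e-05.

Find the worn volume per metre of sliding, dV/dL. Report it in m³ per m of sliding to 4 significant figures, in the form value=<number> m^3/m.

value=1.299e-13 m^3/m

Shown intermediates are rounded, and the computation maintains full precision. Rounded once at the end, at 4 significant digits.
Convert: Hardness H = 2031 MPa = 2.031e+09 Pa.
In SI base units, W = 6.874 N, H = 2.031e+09 Pa, K = 3.837e-05.
Sliding wear rate dV/dL = K·W/H, so: 3.837e-05 · 6.874 / 2.031e+09 = 1.299e-13 m³/m.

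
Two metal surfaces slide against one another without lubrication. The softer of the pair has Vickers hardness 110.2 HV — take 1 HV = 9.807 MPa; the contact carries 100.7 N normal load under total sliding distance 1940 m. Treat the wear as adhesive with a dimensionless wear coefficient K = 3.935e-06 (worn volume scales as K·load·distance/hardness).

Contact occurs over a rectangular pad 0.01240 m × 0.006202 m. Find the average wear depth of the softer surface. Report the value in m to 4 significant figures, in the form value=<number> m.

value=9.249e-06 m

The intermediates are displayed rounded. All arithmetic holds full float precision — one last rounding, at four significant figures.
Convert: Hardness H = 110.2 HV × 9.807 MPa/HV = 1081 MPa = 1.081e+09 Pa.
Convert: Contact area A = 0.01240 m × 0.006202 m = 7.690e-05 m².
Collected in SI base units: W = 100.7 N, H = 1.081e+09 Pa, K = 3.935e-06.
Volume removed: V = K·W·L/H = 3.935e-06 · 100.7 · 1940 / 1.081e+09 = 7.113e-10 m³.
Wear depth h = V/A = 7.113e-10 / 7.690e-05 = 9.249e-06 m.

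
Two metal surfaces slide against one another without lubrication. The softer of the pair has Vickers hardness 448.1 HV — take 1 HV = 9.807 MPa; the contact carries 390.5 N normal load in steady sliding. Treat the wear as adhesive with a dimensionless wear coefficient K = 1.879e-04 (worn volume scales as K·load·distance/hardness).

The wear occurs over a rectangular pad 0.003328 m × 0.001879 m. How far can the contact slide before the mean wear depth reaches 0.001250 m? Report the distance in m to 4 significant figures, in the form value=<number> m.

All arithmetic runs at exact precision, and intermediates are printed rounded; rounded once at the end, at four significant digits.
Convert: Hardness H = 448.1 HV × 9.807 MPa/HV = 4395 MPa = 4.395e+09 Pa.
Convert: Contact area A = 0.003328 m × 0.001879 m = 6.253e-06 m².
Restated in SI base units: W = 390.5 N, H = 4.395e+09 Pa, K = 1.879e-04.
Permissible volume V_lim = h_lim·A = 0.001250 · 6.253e-06 = 7.817e-09 m³.
Thus life L = V_lim·H/(K·W) = 7.817e-09 · 4.395e+09 / (1.879e-04 · 390.5) = 468.1 m.

value=468.1 m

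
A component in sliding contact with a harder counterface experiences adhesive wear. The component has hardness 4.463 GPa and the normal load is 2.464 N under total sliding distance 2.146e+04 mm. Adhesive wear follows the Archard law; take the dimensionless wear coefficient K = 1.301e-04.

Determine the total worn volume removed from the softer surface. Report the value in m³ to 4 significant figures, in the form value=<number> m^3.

Intermediate values are displayed rounded; the algebra carries full float precision; rounded just once to four significant digits.
Path length L = 2.146e+04 mm = 21.46 m.
Hardness H = 4.463 GPa = 4.463e+09 Pa.
As SI base values: W = 2.464 N, H = 4.463e+09 Pa, K = 1.301e-04.
The Archard volume V = K·W·L/H = 1.301e-04 · 2.464 · 21.46 / 4.463e+09 = 1.541e-12 m³.

value=1.541e-12 m^3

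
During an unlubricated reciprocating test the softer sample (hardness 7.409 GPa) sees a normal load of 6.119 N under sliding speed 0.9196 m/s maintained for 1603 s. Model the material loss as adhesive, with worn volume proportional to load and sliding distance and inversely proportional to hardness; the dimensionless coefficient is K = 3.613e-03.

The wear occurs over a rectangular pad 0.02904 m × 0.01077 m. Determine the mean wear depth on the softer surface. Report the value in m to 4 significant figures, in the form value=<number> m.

value=1.406e-05 m

All arithmetic holds exact precision. Intermediates are displayed rounded, and one final rounding, at 4 significant figures.
Distance covered L = v·t = 0.9196 m/s × 1603 s = 1474 m.
Hardness H = 7.409 GPa = 7.409e+09 Pa.
Contact area A = 0.02904 m × 0.01077 m = 3.128e-04 m².
Restated in SI base units: W = 6.119 N, H = 7.409e+09 Pa, K = 3.613e-03.
Archard relation: V = K·W·L/H = 3.613e-03 · 6.119 · 1474 / 7.409e+09 = 4.399e-09 m³.
Mean wear depth h = V/A = 4.399e-09 / 3.128e-04 = 1.406e-05 m.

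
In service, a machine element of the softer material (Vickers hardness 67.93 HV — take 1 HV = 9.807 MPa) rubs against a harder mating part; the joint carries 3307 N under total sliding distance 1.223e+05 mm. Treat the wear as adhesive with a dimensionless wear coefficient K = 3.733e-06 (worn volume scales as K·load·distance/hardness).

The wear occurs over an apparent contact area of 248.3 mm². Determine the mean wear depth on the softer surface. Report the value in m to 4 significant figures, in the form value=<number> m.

Quoted intermediates are rounded. The algebra holds full float precision; a single final rounding to four significant digits.
Path length L = 1.223e+05 mm = 122.3 m.
Hardness H = 67.93 HV × 9.807 MPa/HV = 666.2 MPa = 6.662e+08 Pa.
Contact area A = 248.3 mm² = 2.483e-04 m².
In SI base units, W = 3307 N, H = 6.662e+08 Pa, K = 3.733e-06.
Wear volume V = K·W·L/H = 3.733e-06 · 3307 · 122.3 / 6.662e+08 = 2.266e-09 m³.
Mean depth h = V/A = 2.266e-09 / 2.483e-04 = 9.127e-06 m.

value=9.127e-06 m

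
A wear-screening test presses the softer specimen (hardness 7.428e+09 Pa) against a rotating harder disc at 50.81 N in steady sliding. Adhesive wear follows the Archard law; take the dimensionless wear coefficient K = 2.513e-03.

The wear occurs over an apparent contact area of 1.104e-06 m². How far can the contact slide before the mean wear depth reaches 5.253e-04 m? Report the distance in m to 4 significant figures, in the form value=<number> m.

The computation carries full precision. Intermediate values are shown rounded. Rounded once at the end to four significant digits.
As SI base values: W = 50.81 N, H = 7.428e+09 Pa, K = 2.513e-03.
Permissible volume V_lim = h_lim·A = 5.253e-04 · 1.104e-06 = 5.799e-10 m³.
Thus life L = V_lim·H/(K·W) = 5.799e-10 · 7.428e+09 / (2.513e-03 · 50.81) = 33.74 m.

value=33.74 m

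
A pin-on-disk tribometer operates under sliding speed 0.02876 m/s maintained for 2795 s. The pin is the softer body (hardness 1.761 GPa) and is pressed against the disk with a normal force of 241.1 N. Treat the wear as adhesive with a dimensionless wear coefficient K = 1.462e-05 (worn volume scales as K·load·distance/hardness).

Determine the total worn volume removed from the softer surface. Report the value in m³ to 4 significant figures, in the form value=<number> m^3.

value=1.609e-10 m^3

All arithmetic runs at full precision, and intermediates are displayed rounded; a lone final rounding to 4 significant digits.
Convert: Path length L = v·t = 0.02876 m/s × 2795 s = 80.38 m.
Convert: Hardness H = 1.761 GPa = 1.761e+09 Pa.
Working in SI base units: W = 241.1 N, H = 1.761e+09 Pa, K = 1.462e-05.
By Archard's law, V = K·W·L/H = 1.462e-05 · 241.1 · 80.38 / 1.761e+09 = 1.609e-10 m³.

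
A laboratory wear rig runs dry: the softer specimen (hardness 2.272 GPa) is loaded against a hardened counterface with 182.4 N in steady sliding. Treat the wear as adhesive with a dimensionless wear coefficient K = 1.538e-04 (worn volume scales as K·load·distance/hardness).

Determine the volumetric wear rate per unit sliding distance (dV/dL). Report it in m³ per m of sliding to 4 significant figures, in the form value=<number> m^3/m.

Intermediates are displayed rounded, and all working math runs at full float precision — a single final rounding to four significant figures.
Convert: Hardness H = 2.272 GPa = 2.272e+09 Pa.
Working in SI base units: W = 182.4 N, H = 2.272e+09 Pa, K = 1.538e-04.
Wear rate dV/dL = K·W/H (no L dependence): 1.538e-04 · 182.4 / 2.272e+09 = 1.235e-11 m³/m.

value=1.235e-11 m^3/m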